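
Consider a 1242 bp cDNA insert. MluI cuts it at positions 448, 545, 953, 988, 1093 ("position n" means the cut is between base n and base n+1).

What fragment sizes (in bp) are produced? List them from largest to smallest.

Linear molecule, 5 cuts → 6 fragments:
  448 − 0 = 448 bp
  545 − 448 = 97 bp
  953 − 545 = 408 bp
  988 − 953 = 35 bp
  1093 − 988 = 105 bp
  1242 − 1093 = 149 bp
Sorted largest to smallest: 448, 408, 149, 105, 97, 35 bp.

448, 408, 149, 105, 97, 35 bp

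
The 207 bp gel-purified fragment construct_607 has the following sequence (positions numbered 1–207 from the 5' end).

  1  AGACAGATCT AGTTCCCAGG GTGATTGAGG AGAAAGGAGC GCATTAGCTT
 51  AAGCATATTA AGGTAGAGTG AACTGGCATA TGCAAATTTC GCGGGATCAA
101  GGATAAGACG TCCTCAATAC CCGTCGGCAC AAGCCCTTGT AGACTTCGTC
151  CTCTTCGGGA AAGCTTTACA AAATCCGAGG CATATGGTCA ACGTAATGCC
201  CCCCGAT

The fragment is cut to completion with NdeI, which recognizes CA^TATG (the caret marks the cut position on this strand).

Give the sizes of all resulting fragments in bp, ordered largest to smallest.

104, 78, 25 bp

NdeI sites (CATATG) start at positions 77, 181.
NdeI cuts after base 2 of each site, so after positions 78, 182.
Linear molecule, 2 cuts → 3 fragments:
  1–78 → 78 bp
  79–182 → 104 bp
  183–207 → 25 bp
Sorted largest to smallest: 104, 78, 25 bp.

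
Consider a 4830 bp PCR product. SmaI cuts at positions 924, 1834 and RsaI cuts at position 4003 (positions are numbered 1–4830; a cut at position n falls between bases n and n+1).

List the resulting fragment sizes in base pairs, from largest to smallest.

2169, 924, 910, 827 bp

Combined cut positions (sorted): 924, 1834, 4003.
Linear molecule, 3 cuts → 4 fragments:
  924 − 0 = 924 bp
  1834 − 924 = 910 bp
  4003 − 1834 = 2169 bp
  4830 − 4003 = 827 bp
Sorted largest to smallest: 2169, 924, 910, 827 bp.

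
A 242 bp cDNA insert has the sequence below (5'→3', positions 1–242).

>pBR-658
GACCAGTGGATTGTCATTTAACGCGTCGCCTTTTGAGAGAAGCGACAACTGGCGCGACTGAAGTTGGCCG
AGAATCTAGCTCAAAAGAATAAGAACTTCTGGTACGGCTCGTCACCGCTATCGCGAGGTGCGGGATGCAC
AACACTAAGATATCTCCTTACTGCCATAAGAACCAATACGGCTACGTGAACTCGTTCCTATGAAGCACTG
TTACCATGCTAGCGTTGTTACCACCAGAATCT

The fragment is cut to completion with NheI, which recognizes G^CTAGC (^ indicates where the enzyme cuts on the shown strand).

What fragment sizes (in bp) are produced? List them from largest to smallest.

218, 24 bp

The NheI site (GCTAGC) starts at position 218.
NheI cuts after the first base of each site, so after position 218.
Linear molecule, 1 cut → 2 fragments:
  1–218 → 218 bp
  219–242 → 24 bp
Sorted largest to smallest: 218, 24 bp.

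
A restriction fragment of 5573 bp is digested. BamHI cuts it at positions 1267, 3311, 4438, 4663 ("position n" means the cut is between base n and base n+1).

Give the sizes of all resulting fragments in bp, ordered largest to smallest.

Linear molecule, 4 cuts → 5 fragments:
  1267 − 0 = 1267 bp
  3311 − 1267 = 2044 bp
  4438 − 3311 = 1127 bp
  4663 − 4438 = 225 bp
  5573 − 4663 = 910 bp
Sorted largest to smallest: 2044, 1267, 1127, 910, 225 bp.

2044, 1267, 1127, 910, 225 bp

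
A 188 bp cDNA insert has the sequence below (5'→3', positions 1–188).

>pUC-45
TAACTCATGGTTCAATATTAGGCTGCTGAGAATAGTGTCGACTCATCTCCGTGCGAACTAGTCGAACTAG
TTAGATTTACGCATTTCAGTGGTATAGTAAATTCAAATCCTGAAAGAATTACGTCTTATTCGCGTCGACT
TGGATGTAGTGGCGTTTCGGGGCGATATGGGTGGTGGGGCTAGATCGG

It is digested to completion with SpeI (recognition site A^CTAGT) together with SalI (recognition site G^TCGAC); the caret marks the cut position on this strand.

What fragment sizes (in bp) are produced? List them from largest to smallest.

68, 54, 37, 20, 9 bp

SpeI sites (ACTAGT) start at positions 57, 66.
SpeI cuts after the first base of each site, so after positions 57, 66.
SalI sites (GTCGAC) start at positions 37, 134.
SalI cuts after the first base of each site, so after positions 37, 134.
Combined cut positions: 37, 57, 66, 134.
Linear molecule, 4 cuts → 5 fragments:
  1–37 → 37 bp
  38–57 → 20 bp
  58–66 → 9 bp
  67–134 → 68 bp
  135–188 → 54 bp
Sorted largest to smallest: 68, 54, 37, 20, 9 bp.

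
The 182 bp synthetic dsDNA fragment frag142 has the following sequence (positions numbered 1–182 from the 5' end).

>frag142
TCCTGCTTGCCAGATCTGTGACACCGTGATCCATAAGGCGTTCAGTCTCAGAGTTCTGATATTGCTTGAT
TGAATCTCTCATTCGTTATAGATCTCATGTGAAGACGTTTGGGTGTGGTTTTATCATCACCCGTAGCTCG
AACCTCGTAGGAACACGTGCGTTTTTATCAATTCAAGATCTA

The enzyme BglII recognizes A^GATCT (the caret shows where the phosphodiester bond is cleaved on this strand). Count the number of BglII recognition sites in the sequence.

AGATCT occurs starting at positions 12, 90, 176.
BglII cuts at 3 sites.

3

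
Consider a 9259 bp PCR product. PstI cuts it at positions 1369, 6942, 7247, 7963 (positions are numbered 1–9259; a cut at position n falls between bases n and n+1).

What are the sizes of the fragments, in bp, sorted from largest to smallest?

5573, 1369, 1296, 716, 305 bp

Linear molecule, 4 cuts → 5 fragments:
  1369 − 0 = 1369 bp
  6942 − 1369 = 5573 bp
  7247 − 6942 = 305 bp
  7963 − 7247 = 716 bp
  9259 − 7963 = 1296 bp
Sorted largest to smallest: 5573, 1369, 1296, 716, 305 bp.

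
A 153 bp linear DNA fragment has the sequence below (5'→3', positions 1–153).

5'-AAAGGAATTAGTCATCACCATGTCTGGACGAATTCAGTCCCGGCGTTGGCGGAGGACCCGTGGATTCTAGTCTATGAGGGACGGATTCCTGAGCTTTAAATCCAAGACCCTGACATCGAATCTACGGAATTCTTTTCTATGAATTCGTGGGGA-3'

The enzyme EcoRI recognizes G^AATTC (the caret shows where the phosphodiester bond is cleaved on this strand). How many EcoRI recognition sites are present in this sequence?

3

GAATTC occurs starting at positions 30, 127, 141.
EcoRI cuts at 3 sites.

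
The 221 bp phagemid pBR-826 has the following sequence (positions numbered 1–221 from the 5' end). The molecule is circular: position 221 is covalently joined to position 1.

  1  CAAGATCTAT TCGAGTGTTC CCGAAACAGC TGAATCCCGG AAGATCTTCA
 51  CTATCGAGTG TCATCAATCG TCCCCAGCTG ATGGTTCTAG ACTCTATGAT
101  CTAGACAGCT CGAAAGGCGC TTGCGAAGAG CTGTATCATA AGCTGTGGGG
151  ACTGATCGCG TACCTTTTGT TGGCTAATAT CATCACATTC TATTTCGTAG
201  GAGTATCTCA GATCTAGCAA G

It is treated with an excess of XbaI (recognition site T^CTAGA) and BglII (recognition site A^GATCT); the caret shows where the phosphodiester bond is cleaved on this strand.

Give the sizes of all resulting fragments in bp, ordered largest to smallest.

XbaI sites (TCTAGA) start at positions 86, 100.
XbaI cuts after the first base of each site, so after positions 86, 100.
BglII sites (AGATCT) start at positions 3, 42, 210.
BglII cuts after the first base of each site, so after positions 3, 42, 210.
Combined cut positions: 3, 42, 86, 100, 210.
Circular molecule, 5 cuts → 5 fragments:
  4–42 → 39 bp
  43–86 → 44 bp
  87–100 → 14 bp
  101–210 → 110 bp
  211–221 then 1–3 → 11 + 3 = 14 bp
Sorted largest to smallest: 110, 44, 39, 14, 14 bp.

110, 44, 39, 14, 14 bp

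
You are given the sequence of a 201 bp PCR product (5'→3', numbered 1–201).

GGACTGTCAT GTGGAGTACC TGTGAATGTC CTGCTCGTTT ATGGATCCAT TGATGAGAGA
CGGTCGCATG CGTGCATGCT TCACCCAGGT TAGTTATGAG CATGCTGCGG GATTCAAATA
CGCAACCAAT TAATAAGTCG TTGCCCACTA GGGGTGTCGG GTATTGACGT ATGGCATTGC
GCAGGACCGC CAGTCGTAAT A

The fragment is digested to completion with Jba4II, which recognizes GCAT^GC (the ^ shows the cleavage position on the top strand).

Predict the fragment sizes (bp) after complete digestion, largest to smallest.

98, 69, 26, 8 bp

Jba4II sites (GCATGC) start at positions 66, 74, 100.
Jba4II cuts after base 4 of each site, so after positions 69, 77, 103.
Linear molecule, 3 cuts → 4 fragments:
  1–69 → 69 bp
  70–77 → 8 bp
  78–103 → 26 bp
  104–201 → 98 bp
Sorted largest to smallest: 98, 69, 26, 8 bp.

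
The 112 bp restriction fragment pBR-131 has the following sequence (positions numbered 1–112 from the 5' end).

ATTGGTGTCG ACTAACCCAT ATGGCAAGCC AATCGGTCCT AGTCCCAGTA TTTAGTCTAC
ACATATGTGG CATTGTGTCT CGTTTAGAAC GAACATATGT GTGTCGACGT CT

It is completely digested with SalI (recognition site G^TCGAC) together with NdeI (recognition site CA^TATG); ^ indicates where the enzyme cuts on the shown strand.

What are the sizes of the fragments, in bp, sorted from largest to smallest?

44, 32, 12, 9, 8, 7 bp

SalI sites (GTCGAC) start at positions 7, 103.
SalI cuts after the first base of each site, so after positions 7, 103.
NdeI sites (CATATG) start at positions 18, 62, 94.
NdeI cuts after base 2 of each site, so after positions 19, 63, 95.
Combined cut positions: 7, 19, 63, 95, 103.
Linear molecule, 5 cuts → 6 fragments:
  1–7 → 7 bp
  8–19 → 12 bp
  20–63 → 44 bp
  64–95 → 32 bp
  96–103 → 8 bp
  104–112 → 9 bp
Sorted largest to smallest: 44, 32, 12, 9, 8, 7 bp.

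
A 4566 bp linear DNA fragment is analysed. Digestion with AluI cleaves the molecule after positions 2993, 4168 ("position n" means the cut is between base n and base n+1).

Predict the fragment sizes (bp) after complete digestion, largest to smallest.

Linear molecule, 2 cuts → 3 fragments:
  2993 − 0 = 2993 bp
  4168 − 2993 = 1175 bp
  4566 − 4168 = 398 bp
Sorted largest to smallest: 2993, 1175, 398 bp.

2993, 1175, 398 bp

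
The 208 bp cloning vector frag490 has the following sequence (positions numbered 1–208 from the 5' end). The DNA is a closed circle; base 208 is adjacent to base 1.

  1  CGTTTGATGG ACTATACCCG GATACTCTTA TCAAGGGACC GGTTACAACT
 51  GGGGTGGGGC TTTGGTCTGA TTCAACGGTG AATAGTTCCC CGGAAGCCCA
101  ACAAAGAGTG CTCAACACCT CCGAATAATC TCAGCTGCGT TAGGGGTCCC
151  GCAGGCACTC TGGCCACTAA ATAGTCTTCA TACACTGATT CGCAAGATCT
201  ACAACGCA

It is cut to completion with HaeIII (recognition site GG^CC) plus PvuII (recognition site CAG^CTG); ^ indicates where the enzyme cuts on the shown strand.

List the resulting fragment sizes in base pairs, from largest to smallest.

The HaeIII site (GGCC) starts at position 162.
HaeIII cuts after base 2 of each site, so after position 163.
The PvuII site (CAGCTG) starts at position 132.
PvuII cuts after base 3 of each site, so after position 134.
Combined cut positions: 134, 163.
Circular molecule, 2 cuts → 2 fragments:
  135–163 → 29 bp
  164–208 then 1–134 → 45 + 134 = 179 bp
Sorted largest to smallest: 179, 29 bp.

179, 29 bp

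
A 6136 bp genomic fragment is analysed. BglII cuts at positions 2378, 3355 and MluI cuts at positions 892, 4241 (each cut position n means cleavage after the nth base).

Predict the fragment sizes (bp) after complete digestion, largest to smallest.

Combined cut positions (sorted): 892, 2378, 3355, 4241.
Linear molecule, 4 cuts → 5 fragments:
  892 − 0 = 892 bp
  2378 − 892 = 1486 bp
  3355 − 2378 = 977 bp
  4241 − 3355 = 886 bp
  6136 − 4241 = 1895 bp
Sorted largest to smallest: 1895, 1486, 977, 892, 886 bp.

1895, 1486, 977, 892, 886 bp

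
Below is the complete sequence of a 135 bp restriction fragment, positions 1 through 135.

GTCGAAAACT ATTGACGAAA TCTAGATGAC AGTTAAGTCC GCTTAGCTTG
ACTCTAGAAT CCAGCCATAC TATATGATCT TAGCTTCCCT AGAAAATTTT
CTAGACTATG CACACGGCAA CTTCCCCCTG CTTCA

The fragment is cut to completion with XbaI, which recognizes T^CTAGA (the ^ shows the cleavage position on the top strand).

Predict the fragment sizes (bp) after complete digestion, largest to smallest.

47, 35, 32, 21 bp

XbaI sites (TCTAGA) start at positions 21, 53, 100.
XbaI cuts after the first base of each site, so after positions 21, 53, 100.
Linear molecule, 3 cuts → 4 fragments:
  1–21 → 21 bp
  22–53 → 32 bp
  54–100 → 47 bp
  101–135 → 35 bp
Sorted largest to smallest: 47, 35, 32, 21 bp.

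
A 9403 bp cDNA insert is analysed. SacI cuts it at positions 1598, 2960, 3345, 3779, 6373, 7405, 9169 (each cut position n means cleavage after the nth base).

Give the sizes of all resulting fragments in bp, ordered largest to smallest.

Linear molecule, 7 cuts → 8 fragments:
  1598 − 0 = 1598 bp
  2960 − 1598 = 1362 bp
  3345 − 2960 = 385 bp
  3779 − 3345 = 434 bp
  6373 − 3779 = 2594 bp
  7405 − 6373 = 1032 bp
  9169 − 7405 = 1764 bp
  9403 − 9169 = 234 bp
Sorted largest to smallest: 2594, 1764, 1598, 1362, 1032, 434, 385, 234 bp.

2594, 1764, 1598, 1362, 1032, 434, 385, 234 bp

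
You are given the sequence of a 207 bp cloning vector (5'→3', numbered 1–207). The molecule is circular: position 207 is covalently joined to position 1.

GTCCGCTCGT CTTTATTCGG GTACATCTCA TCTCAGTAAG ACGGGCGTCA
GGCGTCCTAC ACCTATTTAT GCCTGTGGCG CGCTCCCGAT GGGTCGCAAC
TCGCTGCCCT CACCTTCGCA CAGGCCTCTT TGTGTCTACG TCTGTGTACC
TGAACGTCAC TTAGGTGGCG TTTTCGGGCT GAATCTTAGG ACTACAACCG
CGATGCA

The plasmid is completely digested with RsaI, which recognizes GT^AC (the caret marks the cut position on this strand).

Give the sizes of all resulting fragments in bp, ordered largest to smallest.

RsaI sites (GTAC) start at positions 21, 146.
RsaI cuts after base 2 of each site, so after positions 22, 147.
Circular molecule, 2 cuts → 2 fragments:
  23–147 → 125 bp
  148–207 then 1–22 → 60 + 22 = 82 bp
Sorted largest to smallest: 125, 82 bp.

125, 82 bp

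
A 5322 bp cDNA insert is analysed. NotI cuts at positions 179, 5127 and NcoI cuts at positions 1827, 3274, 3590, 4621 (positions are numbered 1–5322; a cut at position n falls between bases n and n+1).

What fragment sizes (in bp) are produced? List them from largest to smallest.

Combined cut positions (sorted): 179, 1827, 3274, 3590, 4621, 5127.
Linear molecule, 6 cuts → 7 fragments:
  179 − 0 = 179 bp
  1827 − 179 = 1648 bp
  3274 − 1827 = 1447 bp
  3590 − 3274 = 316 bp
  4621 − 3590 = 1031 bp
  5127 − 4621 = 506 bp
  5322 − 5127 = 195 bp
Sorted largest to smallest: 1648, 1447, 1031, 506, 316, 195, 179 bp.

1648, 1447, 1031, 506, 316, 195, 179 bp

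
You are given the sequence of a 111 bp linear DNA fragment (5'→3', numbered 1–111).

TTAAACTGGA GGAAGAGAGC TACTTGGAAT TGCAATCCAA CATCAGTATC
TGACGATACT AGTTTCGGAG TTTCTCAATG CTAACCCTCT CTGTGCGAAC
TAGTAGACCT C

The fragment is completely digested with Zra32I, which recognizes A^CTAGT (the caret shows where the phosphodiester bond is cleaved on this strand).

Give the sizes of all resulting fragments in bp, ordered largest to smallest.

Zra32I sites (ACTAGT) start at positions 58, 99.
Zra32I cuts after the first base of each site, so after positions 58, 99.
Linear molecule, 2 cuts → 3 fragments:
  1–58 → 58 bp
  59–99 → 41 bp
  100–111 → 12 bp
Sorted largest to smallest: 58, 41, 12 bp.

58, 41, 12 bp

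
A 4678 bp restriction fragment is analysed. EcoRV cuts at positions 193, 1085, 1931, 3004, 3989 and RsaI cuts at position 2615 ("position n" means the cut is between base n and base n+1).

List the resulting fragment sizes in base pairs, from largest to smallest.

Combined cut positions (sorted): 193, 1085, 1931, 2615, 3004, 3989.
Linear molecule, 6 cuts → 7 fragments:
  193 − 0 = 193 bp
  1085 − 193 = 892 bp
  1931 − 1085 = 846 bp
  2615 − 1931 = 684 bp
  3004 − 2615 = 389 bp
  3989 − 3004 = 985 bp
  4678 − 3989 = 689 bp
Sorted largest to smallest: 985, 892, 846, 689, 684, 389, 193 bp.

985, 892, 846, 689, 684, 389, 193 bp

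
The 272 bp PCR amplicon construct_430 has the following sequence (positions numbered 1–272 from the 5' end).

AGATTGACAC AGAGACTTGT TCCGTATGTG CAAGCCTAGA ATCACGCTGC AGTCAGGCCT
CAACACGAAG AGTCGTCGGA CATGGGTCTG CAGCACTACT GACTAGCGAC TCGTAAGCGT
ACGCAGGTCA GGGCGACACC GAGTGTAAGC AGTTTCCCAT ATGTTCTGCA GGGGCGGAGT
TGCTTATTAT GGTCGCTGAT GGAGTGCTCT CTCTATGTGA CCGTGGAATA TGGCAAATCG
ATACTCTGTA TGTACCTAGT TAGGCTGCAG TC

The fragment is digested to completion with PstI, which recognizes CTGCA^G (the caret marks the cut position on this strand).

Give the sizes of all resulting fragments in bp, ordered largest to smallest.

PstI sites (CTGCAG) start at positions 47, 88, 166, 265.
PstI cuts after base 5 of each site (before the last base), so after positions 51, 92, 170, 269.
Linear molecule, 4 cuts → 5 fragments:
  1–51 → 51 bp
  52–92 → 41 bp
  93–170 → 78 bp
  171–269 → 99 bp
  270–272 → 3 bp
Sorted largest to smallest: 99, 78, 51, 41, 3 bp.

99, 78, 51, 41, 3 bp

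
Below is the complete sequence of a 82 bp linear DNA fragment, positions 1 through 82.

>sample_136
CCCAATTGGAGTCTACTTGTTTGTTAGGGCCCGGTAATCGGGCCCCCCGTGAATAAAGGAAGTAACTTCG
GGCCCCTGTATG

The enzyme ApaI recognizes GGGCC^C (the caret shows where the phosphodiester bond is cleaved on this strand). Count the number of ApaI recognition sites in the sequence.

3

GGGCCC occurs starting at positions 27, 40, 70.
ApaI cuts at 3 sites.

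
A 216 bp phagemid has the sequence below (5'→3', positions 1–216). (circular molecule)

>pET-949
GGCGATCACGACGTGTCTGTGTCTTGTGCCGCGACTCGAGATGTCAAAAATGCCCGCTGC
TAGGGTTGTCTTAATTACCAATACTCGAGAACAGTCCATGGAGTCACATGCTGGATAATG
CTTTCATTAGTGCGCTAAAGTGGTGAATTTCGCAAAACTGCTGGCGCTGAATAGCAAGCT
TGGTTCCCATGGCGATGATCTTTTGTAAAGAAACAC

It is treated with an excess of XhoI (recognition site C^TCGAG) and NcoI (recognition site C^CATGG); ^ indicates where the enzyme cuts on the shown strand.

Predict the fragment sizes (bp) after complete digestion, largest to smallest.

XhoI sites (CTCGAG) start at positions 35, 84.
XhoI cuts after the first base of each site, so after positions 35, 84.
NcoI sites (CCATGG) start at positions 96, 187.
NcoI cuts after the first base of each site, so after positions 96, 187.
Combined cut positions: 35, 84, 96, 187.
Circular molecule, 4 cuts → 4 fragments:
  36–84 → 49 bp
  85–96 → 12 bp
  97–187 → 91 bp
  188–216 then 1–35 → 29 + 35 = 64 bp
Sorted largest to smallest: 91, 64, 49, 12 bp.

91, 64, 49, 12 bp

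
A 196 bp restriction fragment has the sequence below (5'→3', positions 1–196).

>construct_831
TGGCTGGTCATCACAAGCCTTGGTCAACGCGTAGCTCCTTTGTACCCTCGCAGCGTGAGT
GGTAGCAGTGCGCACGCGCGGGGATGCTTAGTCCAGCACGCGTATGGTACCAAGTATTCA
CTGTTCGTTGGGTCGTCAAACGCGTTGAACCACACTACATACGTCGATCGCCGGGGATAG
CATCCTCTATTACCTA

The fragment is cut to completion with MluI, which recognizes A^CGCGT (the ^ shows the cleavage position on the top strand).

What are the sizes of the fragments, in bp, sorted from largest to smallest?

MluI sites (ACGCGT) start at positions 27, 98, 140.
MluI cuts after the first base of each site, so after positions 27, 98, 140.
Linear molecule, 3 cuts → 4 fragments:
  1–27 → 27 bp
  28–98 → 71 bp
  99–140 → 42 bp
  141–196 → 56 bp
Sorted largest to smallest: 71, 56, 42, 27 bp.

71, 56, 42, 27 bp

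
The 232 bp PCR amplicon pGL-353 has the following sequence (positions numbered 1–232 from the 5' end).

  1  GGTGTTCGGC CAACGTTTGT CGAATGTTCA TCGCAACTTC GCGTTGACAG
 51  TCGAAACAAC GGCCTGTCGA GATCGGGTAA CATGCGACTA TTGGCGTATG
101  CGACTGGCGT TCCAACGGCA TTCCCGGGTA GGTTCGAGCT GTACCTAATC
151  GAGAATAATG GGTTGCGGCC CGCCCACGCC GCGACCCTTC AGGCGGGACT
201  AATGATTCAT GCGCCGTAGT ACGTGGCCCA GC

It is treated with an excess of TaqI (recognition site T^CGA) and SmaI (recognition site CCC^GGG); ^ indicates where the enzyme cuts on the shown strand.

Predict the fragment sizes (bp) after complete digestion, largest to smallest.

83, 58, 31, 20, 16, 15, 9 bp

TaqI sites (TCGA) start at positions 20, 51, 67, 134, 149.
TaqI cuts after the first base of each site, so after positions 20, 51, 67, 134, 149.
The SmaI site (CCCGGG) starts at position 123.
SmaI cuts after base 3 of each site, so after position 125.
Combined cut positions: 20, 51, 67, 125, 134, 149.
Linear molecule, 6 cuts → 7 fragments:
  1–20 → 20 bp
  21–51 → 31 bp
  52–67 → 16 bp
  68–125 → 58 bp
  126–134 → 9 bp
  135–149 → 15 bp
  150–232 → 83 bp
Sorted largest to smallest: 83, 58, 31, 20, 16, 15, 9 bp.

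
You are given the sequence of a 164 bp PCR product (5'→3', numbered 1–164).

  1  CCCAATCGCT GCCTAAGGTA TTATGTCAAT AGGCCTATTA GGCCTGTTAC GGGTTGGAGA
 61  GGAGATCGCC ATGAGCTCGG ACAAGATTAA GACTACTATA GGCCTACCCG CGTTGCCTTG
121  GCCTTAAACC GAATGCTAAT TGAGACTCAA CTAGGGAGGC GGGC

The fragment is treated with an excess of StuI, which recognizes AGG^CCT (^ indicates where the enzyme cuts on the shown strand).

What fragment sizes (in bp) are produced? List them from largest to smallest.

StuI sites (AGGCCT) start at positions 31, 40, 100.
StuI cuts after base 3 of each site, so after positions 33, 42, 102.
Linear molecule, 3 cuts → 4 fragments:
  1–33 → 33 bp
  34–42 → 9 bp
  43–102 → 60 bp
  103–164 → 62 bp
Sorted largest to smallest: 62, 60, 33, 9 bp.

62, 60, 33, 9 bp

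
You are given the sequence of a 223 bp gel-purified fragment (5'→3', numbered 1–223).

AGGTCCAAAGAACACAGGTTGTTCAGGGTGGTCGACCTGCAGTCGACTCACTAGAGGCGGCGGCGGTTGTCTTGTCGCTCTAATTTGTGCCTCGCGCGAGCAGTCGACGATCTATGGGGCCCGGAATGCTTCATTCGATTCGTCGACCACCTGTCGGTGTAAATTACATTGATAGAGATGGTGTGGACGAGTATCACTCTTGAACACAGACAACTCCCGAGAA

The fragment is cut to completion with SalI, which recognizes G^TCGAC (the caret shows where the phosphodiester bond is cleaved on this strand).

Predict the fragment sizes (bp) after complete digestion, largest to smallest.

SalI sites (GTCGAC) start at positions 31, 42, 103, 142.
SalI cuts after the first base of each site, so after positions 31, 42, 103, 142.
Linear molecule, 4 cuts → 5 fragments:
  1–31 → 31 bp
  32–42 → 11 bp
  43–103 → 61 bp
  104–142 → 39 bp
  143–223 → 81 bp
Sorted largest to smallest: 81, 61, 39, 31, 11 bp.

81, 61, 39, 31, 11 bp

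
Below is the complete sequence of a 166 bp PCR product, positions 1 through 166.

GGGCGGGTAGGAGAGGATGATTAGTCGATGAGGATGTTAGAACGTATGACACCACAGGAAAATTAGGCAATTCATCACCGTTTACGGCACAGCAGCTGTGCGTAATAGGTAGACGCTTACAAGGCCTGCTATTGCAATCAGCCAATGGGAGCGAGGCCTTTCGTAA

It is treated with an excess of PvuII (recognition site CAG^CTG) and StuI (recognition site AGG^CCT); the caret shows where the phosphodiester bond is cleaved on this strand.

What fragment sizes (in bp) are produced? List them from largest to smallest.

95, 32, 29, 10 bp

The PvuII site (CAGCTG) starts at position 93.
PvuII cuts after base 3 of each site, so after position 95.
StuI sites (AGGCCT) start at positions 122, 154.
StuI cuts after base 3 of each site, so after positions 124, 156.
Combined cut positions: 95, 124, 156.
Linear molecule, 3 cuts → 4 fragments:
  1–95 → 95 bp
  96–124 → 29 bp
  125–156 → 32 bp
  157–166 → 10 bp
Sorted largest to smallest: 95, 32, 29, 10 bp.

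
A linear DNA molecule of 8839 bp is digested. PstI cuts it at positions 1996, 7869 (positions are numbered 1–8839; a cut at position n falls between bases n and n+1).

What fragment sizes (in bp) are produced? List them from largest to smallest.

Linear molecule, 2 cuts → 3 fragments:
  1996 − 0 = 1996 bp
  7869 − 1996 = 5873 bp
  8839 − 7869 = 970 bp
Sorted largest to smallest: 5873, 1996, 970 bp.

5873, 1996, 970 bp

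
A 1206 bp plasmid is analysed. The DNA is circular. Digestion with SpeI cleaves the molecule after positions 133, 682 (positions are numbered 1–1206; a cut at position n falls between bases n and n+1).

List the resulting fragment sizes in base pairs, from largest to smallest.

Circular molecule, 2 cuts → 2 fragments:
  682 − 133 = 549 bp
  wrap: 1206 − 682 + 133 = 657 bp
Sorted largest to smallest: 657, 549 bp.

657, 549 bp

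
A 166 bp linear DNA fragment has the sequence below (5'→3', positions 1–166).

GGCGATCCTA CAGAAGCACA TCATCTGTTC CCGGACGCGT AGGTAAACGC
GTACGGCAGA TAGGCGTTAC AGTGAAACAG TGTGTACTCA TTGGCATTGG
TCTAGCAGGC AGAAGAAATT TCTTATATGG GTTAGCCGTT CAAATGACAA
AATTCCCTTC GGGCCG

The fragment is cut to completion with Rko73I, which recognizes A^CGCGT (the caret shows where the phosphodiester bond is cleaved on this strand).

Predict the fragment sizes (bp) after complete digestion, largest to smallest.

Rko73I sites (ACGCGT) start at positions 35, 47.
Rko73I cuts after the first base of each site, so after positions 35, 47.
Linear molecule, 2 cuts → 3 fragments:
  1–35 → 35 bp
  36–47 → 12 bp
  48–166 → 119 bp
Sorted largest to smallest: 119, 35, 12 bp.

119, 35, 12 bp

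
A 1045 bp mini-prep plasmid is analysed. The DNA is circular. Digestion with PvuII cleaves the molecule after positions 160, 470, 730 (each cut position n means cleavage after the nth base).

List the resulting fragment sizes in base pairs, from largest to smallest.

475, 310, 260 bp

Circular molecule, 3 cuts → 3 fragments:
  470 − 160 = 310 bp
  730 − 470 = 260 bp
  wrap: 1045 − 730 + 160 = 475 bp
Sorted largest to smallest: 475, 310, 260 bp.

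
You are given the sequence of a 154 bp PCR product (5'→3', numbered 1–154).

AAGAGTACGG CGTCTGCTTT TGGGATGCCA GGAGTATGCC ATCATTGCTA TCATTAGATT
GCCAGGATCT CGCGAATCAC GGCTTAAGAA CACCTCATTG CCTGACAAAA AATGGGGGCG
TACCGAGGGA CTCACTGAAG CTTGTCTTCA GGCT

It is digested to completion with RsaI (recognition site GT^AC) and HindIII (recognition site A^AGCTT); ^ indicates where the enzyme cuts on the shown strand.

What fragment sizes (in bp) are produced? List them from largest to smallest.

RsaI sites (GTAC) start at positions 5, 120.
RsaI cuts after base 2 of each site, so after positions 6, 121.
The HindIII site (AAGCTT) starts at position 138.
HindIII cuts after the first base of each site, so after position 138.
Combined cut positions: 6, 121, 138.
Linear molecule, 3 cuts → 4 fragments:
  1–6 → 6 bp
  7–121 → 115 bp
  122–138 → 17 bp
  139–154 → 16 bp
Sorted largest to smallest: 115, 17, 16, 6 bp.

115, 17, 16, 6 bp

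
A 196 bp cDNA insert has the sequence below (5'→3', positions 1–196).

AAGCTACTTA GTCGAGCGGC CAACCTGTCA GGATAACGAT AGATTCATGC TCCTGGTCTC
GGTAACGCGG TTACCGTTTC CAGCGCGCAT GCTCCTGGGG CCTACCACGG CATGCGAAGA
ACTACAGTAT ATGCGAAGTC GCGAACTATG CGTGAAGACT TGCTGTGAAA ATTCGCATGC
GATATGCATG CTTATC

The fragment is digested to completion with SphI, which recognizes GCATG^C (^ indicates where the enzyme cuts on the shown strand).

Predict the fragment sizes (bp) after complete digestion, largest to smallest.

91, 65, 23, 11, 6 bp

SphI sites (GCATGC) start at positions 87, 110, 175, 186.
SphI cuts after base 5 of each site (before the last base), so after positions 91, 114, 179, 190.
Linear molecule, 4 cuts → 5 fragments:
  1–91 → 91 bp
  92–114 → 23 bp
  115–179 → 65 bp
  180–190 → 11 bp
  191–196 → 6 bp
Sorted largest to smallest: 91, 65, 23, 11, 6 bp.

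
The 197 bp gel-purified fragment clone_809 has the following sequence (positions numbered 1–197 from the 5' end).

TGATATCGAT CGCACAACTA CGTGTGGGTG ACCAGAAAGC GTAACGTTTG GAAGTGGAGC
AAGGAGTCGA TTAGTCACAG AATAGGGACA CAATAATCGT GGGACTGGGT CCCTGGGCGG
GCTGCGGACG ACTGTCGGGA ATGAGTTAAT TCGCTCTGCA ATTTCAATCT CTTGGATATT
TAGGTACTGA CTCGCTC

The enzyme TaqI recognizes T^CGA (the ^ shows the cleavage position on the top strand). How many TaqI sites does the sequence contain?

2

TCGA occurs starting at positions 6, 67.
TaqI cuts at 2 sites.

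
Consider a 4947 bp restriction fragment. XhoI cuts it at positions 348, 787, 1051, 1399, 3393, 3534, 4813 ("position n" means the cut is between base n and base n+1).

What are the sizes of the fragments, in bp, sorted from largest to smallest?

1994, 1279, 439, 348, 348, 264, 141, 134 bp

Linear molecule, 7 cuts → 8 fragments:
  348 − 0 = 348 bp
  787 − 348 = 439 bp
  1051 − 787 = 264 bp
  1399 − 1051 = 348 bp
  3393 − 1399 = 1994 bp
  3534 − 3393 = 141 bp
  4813 − 3534 = 1279 bp
  4947 − 4813 = 134 bp
Sorted largest to smallest: 1994, 1279, 439, 348, 348, 264, 141, 134 bp.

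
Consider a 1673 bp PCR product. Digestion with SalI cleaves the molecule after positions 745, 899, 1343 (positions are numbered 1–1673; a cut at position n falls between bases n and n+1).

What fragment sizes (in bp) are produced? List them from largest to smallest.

Linear molecule, 3 cuts → 4 fragments:
  745 − 0 = 745 bp
  899 − 745 = 154 bp
  1343 − 899 = 444 bp
  1673 − 1343 = 330 bp
Sorted largest to smallest: 745, 444, 330, 154 bp.

745, 444, 330, 154 bp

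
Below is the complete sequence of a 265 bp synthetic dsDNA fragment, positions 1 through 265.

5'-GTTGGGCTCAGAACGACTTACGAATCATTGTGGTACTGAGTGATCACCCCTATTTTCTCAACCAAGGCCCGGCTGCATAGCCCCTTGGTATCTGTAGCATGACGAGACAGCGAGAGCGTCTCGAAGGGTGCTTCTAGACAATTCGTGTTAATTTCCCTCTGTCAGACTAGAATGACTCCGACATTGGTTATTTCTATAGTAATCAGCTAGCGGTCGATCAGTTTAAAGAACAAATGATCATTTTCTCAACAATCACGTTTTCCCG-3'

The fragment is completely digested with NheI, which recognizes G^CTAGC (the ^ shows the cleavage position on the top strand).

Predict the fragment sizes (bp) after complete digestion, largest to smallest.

206, 59 bp

The NheI site (GCTAGC) starts at position 206.
NheI cuts after the first base of each site, so after position 206.
Linear molecule, 1 cut → 2 fragments:
  1–206 → 206 bp
  207–265 → 59 bp
Sorted largest to smallest: 206, 59 bp.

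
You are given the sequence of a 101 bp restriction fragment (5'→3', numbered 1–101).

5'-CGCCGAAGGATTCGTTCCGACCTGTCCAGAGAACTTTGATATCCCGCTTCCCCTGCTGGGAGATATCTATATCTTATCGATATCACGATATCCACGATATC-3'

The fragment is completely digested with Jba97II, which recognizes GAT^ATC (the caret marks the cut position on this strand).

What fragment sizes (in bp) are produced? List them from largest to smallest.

Jba97II sites (GATATC) start at positions 38, 62, 79, 87, 96.
Jba97II cuts after base 3 of each site, so after positions 40, 64, 81, 89, 98.
Linear molecule, 5 cuts → 6 fragments:
  1–40 → 40 bp
  41–64 → 24 bp
  65–81 → 17 bp
  82–89 → 8 bp
  90–98 → 9 bp
  99–101 → 3 bp
Sorted largest to smallest: 40, 24, 17, 9, 8, 3 bp.

40, 24, 17, 9, 8, 3 bp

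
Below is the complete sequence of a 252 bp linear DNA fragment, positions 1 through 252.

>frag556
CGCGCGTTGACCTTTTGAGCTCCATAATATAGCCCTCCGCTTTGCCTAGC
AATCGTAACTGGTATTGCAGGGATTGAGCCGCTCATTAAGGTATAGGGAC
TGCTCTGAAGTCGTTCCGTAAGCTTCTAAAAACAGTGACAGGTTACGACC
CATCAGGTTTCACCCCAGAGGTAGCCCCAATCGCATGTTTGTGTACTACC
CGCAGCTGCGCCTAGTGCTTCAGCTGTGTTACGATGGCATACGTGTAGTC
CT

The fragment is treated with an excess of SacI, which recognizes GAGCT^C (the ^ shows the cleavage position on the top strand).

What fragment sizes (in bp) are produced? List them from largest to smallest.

The SacI site (GAGCTC) starts at position 17.
SacI cuts after base 5 of each site (before the last base), so after position 21.
Linear molecule, 1 cut → 2 fragments:
  1–21 → 21 bp
  22–252 → 231 bp
Sorted largest to smallest: 231, 21 bp.

231, 21 bp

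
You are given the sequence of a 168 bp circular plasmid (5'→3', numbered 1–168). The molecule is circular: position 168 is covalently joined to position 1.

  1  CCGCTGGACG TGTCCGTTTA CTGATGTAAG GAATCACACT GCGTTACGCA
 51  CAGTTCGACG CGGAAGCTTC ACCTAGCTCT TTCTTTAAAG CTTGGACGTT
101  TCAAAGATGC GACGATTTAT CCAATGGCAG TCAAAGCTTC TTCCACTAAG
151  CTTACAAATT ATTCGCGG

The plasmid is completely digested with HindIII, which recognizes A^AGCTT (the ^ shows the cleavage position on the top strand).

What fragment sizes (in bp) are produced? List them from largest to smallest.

HindIII sites (AAGCTT) start at positions 64, 88, 134, 148.
HindIII cuts after the first base of each site, so after positions 64, 88, 134, 148.
Circular molecule, 4 cuts → 4 fragments:
  65–88 → 24 bp
  89–134 → 46 bp
  135–148 → 14 bp
  149–168 then 1–64 → 20 + 64 = 84 bp
Sorted largest to smallest: 84, 46, 24, 14 bp.

84, 46, 24, 14 bp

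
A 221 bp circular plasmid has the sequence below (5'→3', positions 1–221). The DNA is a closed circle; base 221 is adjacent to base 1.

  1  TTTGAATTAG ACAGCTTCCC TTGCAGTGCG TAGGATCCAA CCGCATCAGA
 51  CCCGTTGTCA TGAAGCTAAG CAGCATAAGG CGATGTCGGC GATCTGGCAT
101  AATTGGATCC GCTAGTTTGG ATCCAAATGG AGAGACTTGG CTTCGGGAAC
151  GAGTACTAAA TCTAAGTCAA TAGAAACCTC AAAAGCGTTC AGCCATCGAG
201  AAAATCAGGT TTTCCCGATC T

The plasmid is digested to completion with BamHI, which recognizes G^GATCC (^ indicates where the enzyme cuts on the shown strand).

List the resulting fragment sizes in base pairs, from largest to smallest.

BamHI sites (GGATCC) start at positions 33, 105, 119.
BamHI cuts after the first base of each site, so after positions 33, 105, 119.
Circular molecule, 3 cuts → 3 fragments:
  34–105 → 72 bp
  106–119 → 14 bp
  120–221 then 1–33 → 102 + 33 = 135 bp
Sorted largest to smallest: 135, 72, 14 bp.

135, 72, 14 bp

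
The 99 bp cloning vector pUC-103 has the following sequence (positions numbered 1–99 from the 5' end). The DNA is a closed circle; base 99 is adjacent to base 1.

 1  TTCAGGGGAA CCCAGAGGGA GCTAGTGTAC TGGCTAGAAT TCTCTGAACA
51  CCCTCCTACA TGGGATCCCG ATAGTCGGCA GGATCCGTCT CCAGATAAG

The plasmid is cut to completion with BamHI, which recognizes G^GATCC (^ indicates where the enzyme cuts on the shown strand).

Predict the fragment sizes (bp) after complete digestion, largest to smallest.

81, 18 bp

BamHI sites (GGATCC) start at positions 63, 81.
BamHI cuts after the first base of each site, so after positions 63, 81.
Circular molecule, 2 cuts → 2 fragments:
  64–81 → 18 bp
  82–99 then 1–63 → 18 + 63 = 81 bp
Sorted largest to smallest: 81, 18 bp.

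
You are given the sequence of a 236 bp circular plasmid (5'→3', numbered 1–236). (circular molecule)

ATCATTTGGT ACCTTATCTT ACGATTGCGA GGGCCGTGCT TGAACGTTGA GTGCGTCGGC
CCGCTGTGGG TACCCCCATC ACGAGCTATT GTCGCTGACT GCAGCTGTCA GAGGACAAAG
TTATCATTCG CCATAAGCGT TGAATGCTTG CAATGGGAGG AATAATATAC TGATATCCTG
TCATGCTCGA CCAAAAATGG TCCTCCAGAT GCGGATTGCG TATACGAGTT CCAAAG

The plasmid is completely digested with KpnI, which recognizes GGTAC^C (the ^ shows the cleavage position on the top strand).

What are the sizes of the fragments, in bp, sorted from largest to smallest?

KpnI sites (GGTACC) start at positions 8, 69.
KpnI cuts after base 5 of each site (before the last base), so after positions 12, 73.
Circular molecule, 2 cuts → 2 fragments:
  13–73 → 61 bp
  74–236 then 1–12 → 163 + 12 = 175 bp
Sorted largest to smallest: 175, 61 bp.

175, 61 bp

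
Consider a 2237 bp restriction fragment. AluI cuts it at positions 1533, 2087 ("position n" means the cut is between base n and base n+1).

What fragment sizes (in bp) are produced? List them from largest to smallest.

1533, 554, 150 bp

Linear molecule, 2 cuts → 3 fragments:
  1533 − 0 = 1533 bp
  2087 − 1533 = 554 bp
  2237 − 2087 = 150 bp
Sorted largest to smallest: 1533, 554, 150 bp.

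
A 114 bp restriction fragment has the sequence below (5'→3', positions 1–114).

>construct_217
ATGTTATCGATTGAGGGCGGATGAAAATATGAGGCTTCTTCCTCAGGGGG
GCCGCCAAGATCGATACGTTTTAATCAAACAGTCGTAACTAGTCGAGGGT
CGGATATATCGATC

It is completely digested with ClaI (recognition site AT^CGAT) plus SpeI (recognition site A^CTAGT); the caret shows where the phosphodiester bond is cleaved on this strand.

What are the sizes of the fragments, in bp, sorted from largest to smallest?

ClaI sites (ATCGAT) start at positions 6, 60, 108.
ClaI cuts after base 2 of each site, so after positions 7, 61, 109.
The SpeI site (ACTAGT) starts at position 88.
SpeI cuts after the first base of each site, so after position 88.
Combined cut positions: 7, 61, 88, 109.
Linear molecule, 4 cuts → 5 fragments:
  1–7 → 7 bp
  8–61 → 54 bp
  62–88 → 27 bp
  89–109 → 21 bp
  110–114 → 5 bp
Sorted largest to smallest: 54, 27, 21, 7, 5 bp.

54, 27, 21, 7, 5 bp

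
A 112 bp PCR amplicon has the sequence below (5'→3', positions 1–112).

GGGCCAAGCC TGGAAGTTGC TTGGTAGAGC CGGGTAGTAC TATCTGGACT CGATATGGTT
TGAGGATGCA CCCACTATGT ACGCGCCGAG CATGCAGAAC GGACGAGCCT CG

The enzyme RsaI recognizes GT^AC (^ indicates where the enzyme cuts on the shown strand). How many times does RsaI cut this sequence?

GTAC occurs starting at positions 37, 79.
RsaI cuts at 2 sites.

2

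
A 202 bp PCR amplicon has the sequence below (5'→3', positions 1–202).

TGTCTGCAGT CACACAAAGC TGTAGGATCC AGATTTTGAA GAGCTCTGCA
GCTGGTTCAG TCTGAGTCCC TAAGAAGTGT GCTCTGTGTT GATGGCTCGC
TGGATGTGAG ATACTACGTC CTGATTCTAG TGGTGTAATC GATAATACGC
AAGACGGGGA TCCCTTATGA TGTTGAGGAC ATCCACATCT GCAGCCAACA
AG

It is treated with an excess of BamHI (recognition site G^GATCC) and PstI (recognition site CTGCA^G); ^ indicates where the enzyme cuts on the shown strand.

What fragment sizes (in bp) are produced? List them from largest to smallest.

BamHI sites (GGATCC) start at positions 25, 158.
BamHI cuts after the first base of each site, so after positions 25, 158.
PstI sites (CTGCAG) start at positions 4, 46, 189.
PstI cuts after base 5 of each site (before the last base), so after positions 8, 50, 193.
Combined cut positions: 8, 25, 50, 158, 193.
Linear molecule, 5 cuts → 6 fragments:
  1–8 → 8 bp
  9–25 → 17 bp
  26–50 → 25 bp
  51–158 → 108 bp
  159–193 → 35 bp
  194–202 → 9 bp
Sorted largest to smallest: 108, 35, 25, 17, 9, 8 bp.

108, 35, 25, 17, 9, 8 bp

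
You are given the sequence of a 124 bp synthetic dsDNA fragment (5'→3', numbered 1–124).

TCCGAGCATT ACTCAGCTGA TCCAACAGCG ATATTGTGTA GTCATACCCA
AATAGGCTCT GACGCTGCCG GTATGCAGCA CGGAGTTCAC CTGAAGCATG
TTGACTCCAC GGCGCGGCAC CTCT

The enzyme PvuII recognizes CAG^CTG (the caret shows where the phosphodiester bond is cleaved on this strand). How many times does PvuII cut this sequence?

CAGCTG occurs starting at position 14.
PvuII cuts at 1 site.

1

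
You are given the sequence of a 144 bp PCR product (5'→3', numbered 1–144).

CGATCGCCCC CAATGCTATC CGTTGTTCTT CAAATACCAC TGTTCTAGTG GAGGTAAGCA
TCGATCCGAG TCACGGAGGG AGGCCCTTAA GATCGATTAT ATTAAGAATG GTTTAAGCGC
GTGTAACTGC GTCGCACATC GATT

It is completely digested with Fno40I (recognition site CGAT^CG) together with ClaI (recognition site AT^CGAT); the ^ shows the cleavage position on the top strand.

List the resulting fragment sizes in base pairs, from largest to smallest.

57, 46, 32, 5, 4 bp

The Fno40I site (CGATCG) starts at position 1.
Fno40I cuts after base 4 of each site, so after position 4.
ClaI sites (ATCGAT) start at positions 60, 92, 138.
ClaI cuts after base 2 of each site, so after positions 61, 93, 139.
Combined cut positions: 4, 61, 93, 139.
Linear molecule, 4 cuts → 5 fragments:
  1–4 → 4 bp
  5–61 → 57 bp
  62–93 → 32 bp
  94–139 → 46 bp
  140–144 → 5 bp
Sorted largest to smallest: 57, 46, 32, 5, 4 bp.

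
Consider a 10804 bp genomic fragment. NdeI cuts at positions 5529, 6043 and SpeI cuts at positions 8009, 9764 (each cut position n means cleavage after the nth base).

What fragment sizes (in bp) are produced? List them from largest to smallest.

5529, 1966, 1755, 1040, 514 bp

Combined cut positions (sorted): 5529, 6043, 8009, 9764.
Linear molecule, 4 cuts → 5 fragments:
  5529 − 0 = 5529 bp
  6043 − 5529 = 514 bp
  8009 − 6043 = 1966 bp
  9764 − 8009 = 1755 bp
  10804 − 9764 = 1040 bp
Sorted largest to smallest: 5529, 1966, 1755, 1040, 514 bp.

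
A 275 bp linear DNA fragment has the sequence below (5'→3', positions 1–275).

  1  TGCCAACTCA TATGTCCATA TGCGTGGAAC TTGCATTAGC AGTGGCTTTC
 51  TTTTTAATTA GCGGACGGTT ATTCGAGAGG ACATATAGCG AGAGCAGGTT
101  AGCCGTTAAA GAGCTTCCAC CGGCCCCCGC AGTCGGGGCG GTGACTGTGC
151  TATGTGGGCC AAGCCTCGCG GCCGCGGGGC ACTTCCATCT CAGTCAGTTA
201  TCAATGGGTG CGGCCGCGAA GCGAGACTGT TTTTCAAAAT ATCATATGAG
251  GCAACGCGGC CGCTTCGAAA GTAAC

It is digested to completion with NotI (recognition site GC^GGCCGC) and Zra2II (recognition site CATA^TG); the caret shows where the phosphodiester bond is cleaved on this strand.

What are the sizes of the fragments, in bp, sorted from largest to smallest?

149, 42, 35, 18, 12, 11, 8 bp

NotI sites (GCGGCCGC) start at positions 168, 210, 256.
NotI cuts after base 2 of each site, so after positions 169, 211, 257.
Zra2II sites (CATATG) start at positions 9, 17, 243.
Zra2II cuts after base 4 of each site, so after positions 12, 20, 246.
Combined cut positions: 12, 20, 169, 211, 246, 257.
Linear molecule, 6 cuts → 7 fragments:
  1–12 → 12 bp
  13–20 → 8 bp
  21–169 → 149 bp
  170–211 → 42 bp
  212–246 → 35 bp
  247–257 → 11 bp
  258–275 → 18 bp
Sorted largest to smallest: 149, 42, 35, 18, 12, 11, 8 bp.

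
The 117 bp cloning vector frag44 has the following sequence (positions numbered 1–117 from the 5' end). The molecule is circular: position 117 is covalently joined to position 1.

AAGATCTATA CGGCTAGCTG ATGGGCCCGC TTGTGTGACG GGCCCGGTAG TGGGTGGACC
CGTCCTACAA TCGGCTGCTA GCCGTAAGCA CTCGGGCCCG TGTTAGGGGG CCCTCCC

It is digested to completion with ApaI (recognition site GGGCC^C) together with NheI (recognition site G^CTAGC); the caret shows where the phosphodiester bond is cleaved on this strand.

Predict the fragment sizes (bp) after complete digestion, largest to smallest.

33, 21, 18, 17, 14, 14 bp

ApaI sites (GGGCCC) start at positions 23, 40, 94, 108.
ApaI cuts after base 5 of each site (before the last base), so after positions 27, 44, 98, 112.
NheI sites (GCTAGC) start at positions 13, 77.
NheI cuts after the first base of each site, so after positions 13, 77.
Combined cut positions: 13, 27, 44, 77, 98, 112.
Circular molecule, 6 cuts → 6 fragments:
  14–27 → 14 bp
  28–44 → 17 bp
  45–77 → 33 bp
  78–98 → 21 bp
  99–112 → 14 bp
  113–117 then 1–13 → 5 + 13 = 18 bp
Sorted largest to smallest: 33, 21, 18, 17, 14, 14 bp.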